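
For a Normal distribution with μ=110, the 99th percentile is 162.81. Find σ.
σ = 22.7008

For X ~ Normal(μ, σ), the p-th percentile satisfies x = μ + z_p × σ,
where z_p = Φ⁻¹(p) is the standard normal quantile.

Step 1: z_{0.99} = Φ⁻¹(0.99) = 2.3263

Step 2: Solve for σ:
162.81 = 110 + 2.3263 × σ
σ = (162.81 - 110) / 2.3263
σ = 52.81 / 2.3263
σ = 22.7008

Verification: μ + z × σ = 110 + 2.3263 × 22.7008 = 162.81 ✓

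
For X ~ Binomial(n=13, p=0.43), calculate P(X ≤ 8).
0.947952

We have X ~ Binomial(n=13, p=0.43).

The CDF gives us P(X ≤ k).

Using the CDF:
P(X ≤ 8) = 0.947952

This means there's approximately a 94.8% chance that X is at most 8.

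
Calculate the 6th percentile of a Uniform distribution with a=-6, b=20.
-4.4400

We have X ~ Uniform(a=-6, b=20).

We want to find x such that P(X ≤ x) = 0.06.

This is the 6th percentile, which means 6% of values fall below this point.

Using the inverse CDF (quantile function):
x = F⁻¹(0.06) = -4.4400

Verification: P(X ≤ -4.4400) = 0.06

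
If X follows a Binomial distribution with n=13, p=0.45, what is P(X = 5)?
0.198858

We have X ~ Binomial(n=13, p=0.45).

For a Binomial distribution, the PMF gives us the probability of each outcome.

Using the PMF formula:
P(X = 5) = 0.198858

Rounded to 4 decimal places: 0.1989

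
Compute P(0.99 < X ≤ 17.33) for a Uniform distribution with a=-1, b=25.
0.628462

We have X ~ Uniform(a=-1, b=25).

To find P(0.99 < X ≤ 17.33), we use:
P(0.99 < X ≤ 17.33) = P(X ≤ 17.33) - P(X ≤ 0.99)
                 = F(17.33) - F(0.99)
                 = 0.705000 - 0.076538
                 = 0.628462

So there's approximately a 62.8% chance that X falls in this range.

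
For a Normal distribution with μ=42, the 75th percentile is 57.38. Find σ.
σ = 22.8024

For X ~ Normal(μ, σ), the p-th percentile satisfies x = μ + z_p × σ,
where z_p = Φ⁻¹(p) is the standard normal quantile.

Step 1: z_{0.75} = Φ⁻¹(0.75) = 0.6745

Step 2: Solve for σ:
57.38 = 42 + 0.6745 × σ
σ = (57.38 - 42) / 0.6745
σ = 15.38 / 0.6745
σ = 22.8024

Verification: μ + z × σ = 42 + 0.6745 × 22.8024 = 57.38 ✓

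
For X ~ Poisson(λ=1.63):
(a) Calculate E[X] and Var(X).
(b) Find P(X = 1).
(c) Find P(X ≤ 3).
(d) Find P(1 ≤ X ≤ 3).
(a) E[X] = 1.6300, Var(X) = 1.6300
(b) P(X = 1) = 0.319365
(c) P(X ≤ 3) = 0.916998
(d) P(1 ≤ X ≤ 3) = 0.721068

We have X ~ Poisson(λ=1.63).

(a) Moments:
E[X] = 1.6300
Var(X) = 1.6300
σ = √Var(X) = 1.2767

(b) Point probability using PMF:
P(X = 1) = 0.319365

(c) Cumulative probability using CDF:
P(X ≤ 3) = F(3) = 0.916998

(d) Range probability:
P(1 ≤ X ≤ 3) = P(X ≤ 3) - P(X ≤ 0)
                   = F(3) - F(0)
                   = 0.916998 - 0.195930
                   = 0.721068

This means approximately 72.1% of outcomes fall in the interval [1, 3].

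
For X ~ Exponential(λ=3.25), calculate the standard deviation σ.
0.3077

We have X ~ Exponential(λ=3.25).

For an Exponential distribution with λ=3.25:
σ = √Var(X) = 0.3077

The standard deviation is the square root of the variance.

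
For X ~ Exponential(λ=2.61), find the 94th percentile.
1.0779

We have X ~ Exponential(λ=2.61).

We want to find x such that P(X ≤ x) = 0.94.

This is the 94th percentile, which means 94% of values fall below this point.

Using the inverse CDF (quantile function):
x = F⁻¹(0.94) = 1.0779

Verification: P(X ≤ 1.0779) = 0.94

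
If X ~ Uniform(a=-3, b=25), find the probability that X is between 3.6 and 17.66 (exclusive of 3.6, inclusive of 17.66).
0.502143

We have X ~ Uniform(a=-3, b=25).

To find P(3.6 < X ≤ 17.66), we use:
P(3.6 < X ≤ 17.66) = P(X ≤ 17.66) - P(X ≤ 3.6)
                 = F(17.66) - F(3.6)
                 = 0.737857 - 0.235714
                 = 0.502143

So there's approximately a 50.2% chance that X falls in this range.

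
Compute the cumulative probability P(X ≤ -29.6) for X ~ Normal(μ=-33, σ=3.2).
0.855996

We have X ~ Normal(μ=-33, σ=3.2).

The CDF gives us P(X ≤ k).

Using the CDF:
P(X ≤ -29.6) = 0.855996

This means there's approximately a 85.6% chance that X is at most -29.6.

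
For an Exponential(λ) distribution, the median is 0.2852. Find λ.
λ = 2.4304

For X ~ Exponential(λ), the CDF is F(x) = 1 - e^(-λx).
The median m satisfies F(m) = 0.5:
1 - e^(-λm) = 0.5
e^(-λm) = 0.5
λm = ln(2)
m = ln(2) / λ

Given m = 0.2852:
λ = ln(2) / 0.2852 = 0.693147 / 0.2852 = 2.4304

Verification: ln(2) / 2.4304 = 0.2852 ✓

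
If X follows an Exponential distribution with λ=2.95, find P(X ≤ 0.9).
0.929701

We have X ~ Exponential(λ=2.95).

The CDF gives us P(X ≤ k).

Using the CDF:
P(X ≤ 0.9) = 0.929701

This means there's approximately a 93.0% chance that X is at most 0.9.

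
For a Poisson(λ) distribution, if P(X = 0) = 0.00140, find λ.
λ = 6.5713

For a Poisson(λ) distribution, the PMF at 0 is:
P(X = 0) = λ^0 e^(-λ) / 0! = e^(-λ)

Given P(X = 0) = 0.00140:
e^(-λ) = 0.00140
-λ = ln(0.00140)
λ = -ln(0.00140) = 6.5713

Verification: e^(-6.5713) = 0.00140 ✓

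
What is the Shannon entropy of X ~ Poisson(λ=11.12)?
2.6154 nats

We have X ~ Poisson(λ=11.12).

The Shannon entropy measures the uncertainty or information content of the distribution.

For a Poisson distribution with λ=11.12:
H(X) = 2.6154 nats

(In bits, this would be 3.7733 bits.)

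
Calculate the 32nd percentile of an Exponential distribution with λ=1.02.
0.3781

We have X ~ Exponential(λ=1.02).

We want to find x such that P(X ≤ x) = 0.32.

This is the 32nd percentile, which means 32% of values fall below this point.

Using the inverse CDF (quantile function):
x = F⁻¹(0.32) = 0.3781

Verification: P(X ≤ 0.3781) = 0.32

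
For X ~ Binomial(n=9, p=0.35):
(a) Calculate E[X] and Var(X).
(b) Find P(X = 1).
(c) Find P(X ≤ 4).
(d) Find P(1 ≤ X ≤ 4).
(a) E[X] = 3.1500, Var(X) = 2.0475
(b) P(X = 1) = 0.100373
(c) P(X ≤ 4) = 0.828281
(d) P(1 ≤ X ≤ 4) = 0.807569

We have X ~ Binomial(n=9, p=0.35).

(a) Moments:
E[X] = 3.1500
Var(X) = 2.0475
σ = √Var(X) = 1.4309

(b) Point probability using PMF:
P(X = 1) = 0.100373

(c) Cumulative probability using CDF:
P(X ≤ 4) = F(4) = 0.828281

(d) Range probability:
P(1 ≤ X ≤ 4) = P(X ≤ 4) - P(X ≤ 0)
                   = F(4) - F(0)
                   = 0.828281 - 0.020712
                   = 0.807569

This means approximately 80.8% of outcomes fall in the interval [1, 4].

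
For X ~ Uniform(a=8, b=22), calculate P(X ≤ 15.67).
0.547857

We have X ~ Uniform(a=8, b=22).

The CDF gives us P(X ≤ k).

Using the CDF:
P(X ≤ 15.67) = 0.547857

This means there's approximately a 54.8% chance that X is at most 15.67.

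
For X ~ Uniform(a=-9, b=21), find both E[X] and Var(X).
E[X] = 6.0000, Var(X) = 75.0000

We have X ~ Uniform(a=-9, b=21).

For a Uniform distribution with a=-9, b=21:

Expected value:
E[X] = 6.0000

Variance:
Var(X) = 75.0000

Standard deviation:
σ = √Var(X) = 8.6603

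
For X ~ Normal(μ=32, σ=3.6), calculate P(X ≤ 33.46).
0.657465

We have X ~ Normal(μ=32, σ=3.6).

The CDF gives us P(X ≤ k).

Using the CDF:
P(X ≤ 33.46) = 0.657465

This means there's approximately a 65.7% chance that X is at most 33.46.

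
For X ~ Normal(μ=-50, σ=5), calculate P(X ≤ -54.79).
0.169031

We have X ~ Normal(μ=-50, σ=5).

The CDF gives us P(X ≤ k).

Using the CDF:
P(X ≤ -54.79) = 0.169031

This means there's approximately a 16.9% chance that X is at most -54.79.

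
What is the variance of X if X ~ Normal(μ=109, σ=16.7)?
278.8900

We have X ~ Normal(μ=109, σ=16.7).

For a Normal distribution with μ=109, σ=16.7:
Var(X) = 278.8900

The variance measures the spread of the distribution around the mean.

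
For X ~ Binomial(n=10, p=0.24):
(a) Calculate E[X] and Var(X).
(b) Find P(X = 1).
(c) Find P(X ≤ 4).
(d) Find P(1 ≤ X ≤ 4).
(a) E[X] = 2.4000, Var(X) = 1.8240
(b) P(X = 1) = 0.203018
(c) P(X ≤ 4) = 0.933011
(d) P(1 ≤ X ≤ 4) = 0.868722

We have X ~ Binomial(n=10, p=0.24).

(a) Moments:
E[X] = 2.4000
Var(X) = 1.8240
σ = √Var(X) = 1.3506

(b) Point probability using PMF:
P(X = 1) = 0.203018

(c) Cumulative probability using CDF:
P(X ≤ 4) = F(4) = 0.933011

(d) Range probability:
P(1 ≤ X ≤ 4) = P(X ≤ 4) - P(X ≤ 0)
                   = F(4) - F(0)
                   = 0.933011 - 0.064289
                   = 0.868722

This means approximately 86.9% of outcomes fall in the interval [1, 4].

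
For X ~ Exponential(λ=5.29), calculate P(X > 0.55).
0.054503

We have X ~ Exponential(λ=5.29).

P(X > 0.55) = 1 - P(X ≤ 0.55)
                = 1 - F(0.55)
                = 1 - 0.945497
                = 0.054503

So there's approximately a 5.5% chance that X exceeds 0.55.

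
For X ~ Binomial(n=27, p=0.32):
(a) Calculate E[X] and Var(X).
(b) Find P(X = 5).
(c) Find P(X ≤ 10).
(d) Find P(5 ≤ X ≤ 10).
(a) E[X] = 8.6400, Var(X) = 5.8752
(b) P(X = 5) = 0.055973
(c) P(X ≤ 10) = 0.781433
(d) P(5 ≤ X ≤ 10) = 0.743671

We have X ~ Binomial(n=27, p=0.32).

(a) Moments:
E[X] = 8.6400
Var(X) = 5.8752
σ = √Var(X) = 2.4239

(b) Point probability using PMF:
P(X = 5) = 0.055973

(c) Cumulative probability using CDF:
P(X ≤ 10) = F(10) = 0.781433

(d) Range probability:
P(5 ≤ X ≤ 10) = P(X ≤ 10) - P(X ≤ 4)
                   = F(10) - F(4)
                   = 0.781433 - 0.037762
                   = 0.743671

This means approximately 74.4% of outcomes fall in the interval [5, 10].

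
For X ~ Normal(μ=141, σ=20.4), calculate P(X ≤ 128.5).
0.270022

We have X ~ Normal(μ=141, σ=20.4).

The CDF gives us P(X ≤ k).

Using the CDF:
P(X ≤ 128.5) = 0.270022

This means there's approximately a 27.0% chance that X is at most 128.5.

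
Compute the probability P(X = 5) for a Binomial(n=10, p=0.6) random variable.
0.200658

We have X ~ Binomial(n=10, p=0.6).

For a Binomial distribution, the PMF gives us the probability of each outcome.

Using the PMF formula:
P(X = 5) = 0.200658

Rounded to 4 decimal places: 0.2007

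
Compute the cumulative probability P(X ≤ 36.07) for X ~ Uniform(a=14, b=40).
0.848846

We have X ~ Uniform(a=14, b=40).

The CDF gives us P(X ≤ k).

Using the CDF:
P(X ≤ 36.07) = 0.848846

This means there's approximately a 84.9% chance that X is at most 36.07.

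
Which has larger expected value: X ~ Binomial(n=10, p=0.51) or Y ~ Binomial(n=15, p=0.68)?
Y has larger mean (10.2000 > 5.1000)

Compute the expected value for each distribution:

X ~ Binomial(n=10, p=0.51):
E[X] = 5.1000

Y ~ Binomial(n=15, p=0.68):
E[Y] = 10.2000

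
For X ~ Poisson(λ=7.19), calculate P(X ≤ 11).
0.937597

We have X ~ Poisson(λ=7.19).

The CDF gives us P(X ≤ k).

Using the CDF:
P(X ≤ 11) = 0.937597

This means there's approximately a 93.8% chance that X is at most 11.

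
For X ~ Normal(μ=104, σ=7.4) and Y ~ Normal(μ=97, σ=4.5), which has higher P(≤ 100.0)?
Y has higher probability (P(Y ≤ 100.0) = 0.7475 > P(X ≤ 100.0) = 0.2944)

Compute P(≤ 100.0) for each distribution:

X ~ Normal(μ=104, σ=7.4):
P(X ≤ 100.0) = 0.2944

Y ~ Normal(μ=97, σ=4.5):
P(Y ≤ 100.0) = 0.7475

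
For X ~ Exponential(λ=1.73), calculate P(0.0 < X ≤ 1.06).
0.840195

We have X ~ Exponential(λ=1.73).

To find P(0.0 < X ≤ 1.06), we use:
P(0.0 < X ≤ 1.06) = P(X ≤ 1.06) - P(X ≤ 0.0)
                 = F(1.06) - F(0.0)
                 = 0.840195 - 0.000000
                 = 0.840195

So there's approximately a 84.0% chance that X falls in this range.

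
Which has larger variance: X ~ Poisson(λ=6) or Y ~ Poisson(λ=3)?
X has larger variance (6.0000 > 3.0000)

Compute the variance for each distribution:

X ~ Poisson(λ=6):
Var(X) = 6.0000

Y ~ Poisson(λ=3):
Var(Y) = 3.0000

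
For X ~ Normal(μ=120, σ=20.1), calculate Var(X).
404.0100

We have X ~ Normal(μ=120, σ=20.1).

For a Normal distribution with μ=120, σ=20.1:
Var(X) = 404.0100

The variance measures the spread of the distribution around the mean.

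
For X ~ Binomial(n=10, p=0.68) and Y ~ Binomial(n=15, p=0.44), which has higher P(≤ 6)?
Y has higher probability (P(Y ≤ 6) = 0.4836 > P(X ≤ 6) = 0.4044)

Compute P(≤ 6) for each distribution:

X ~ Binomial(n=10, p=0.68):
P(X ≤ 6) = 0.4044

Y ~ Binomial(n=15, p=0.44):
P(Y ≤ 6) = 0.4836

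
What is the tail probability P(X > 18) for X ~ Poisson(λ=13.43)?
0.088336

We have X ~ Poisson(λ=13.43).

P(X > 18) = 1 - P(X ≤ 18)
                = 1 - F(18)
                = 1 - 0.911664
                = 0.088336

So there's approximately a 8.8% chance that X exceeds 18.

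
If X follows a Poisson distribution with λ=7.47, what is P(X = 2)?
0.015901

We have X ~ Poisson(λ=7.47).

For a Poisson distribution, the PMF gives us the probability of each outcome.

Using the PMF formula:
P(X = 2) = 0.015901

Rounded to 4 decimal places: 0.0159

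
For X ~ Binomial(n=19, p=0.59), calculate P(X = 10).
0.154576

We have X ~ Binomial(n=19, p=0.59).

For a Binomial distribution, the PMF gives us the probability of each outcome.

Using the PMF formula:
P(X = 10) = 0.154576

Rounded to 4 decimal places: 0.1546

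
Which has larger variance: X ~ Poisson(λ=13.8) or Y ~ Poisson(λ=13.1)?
X has larger variance (13.8000 > 13.1000)

Compute the variance for each distribution:

X ~ Poisson(λ=13.8):
Var(X) = 13.8000

Y ~ Poisson(λ=13.1):
Var(Y) = 13.1000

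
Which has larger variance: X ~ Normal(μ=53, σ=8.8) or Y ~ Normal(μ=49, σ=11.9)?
Y has larger variance (141.6100 > 77.4400)

Compute the variance for each distribution:

X ~ Normal(μ=53, σ=8.8):
Var(X) = 77.4400

Y ~ Normal(μ=49, σ=11.9):
Var(Y) = 141.6100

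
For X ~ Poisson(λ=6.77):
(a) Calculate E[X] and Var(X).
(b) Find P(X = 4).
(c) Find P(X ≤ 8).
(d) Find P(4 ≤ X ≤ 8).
(a) E[X] = 6.7700, Var(X) = 6.7700
(b) P(X = 4) = 0.100455
(c) P(X ≤ 8) = 0.758548
(d) P(4 ≤ X ≤ 8) = 0.663977

We have X ~ Poisson(λ=6.77).

(a) Moments:
E[X] = 6.7700
Var(X) = 6.7700
σ = √Var(X) = 2.6019

(b) Point probability using PMF:
P(X = 4) = 0.100455

(c) Cumulative probability using CDF:
P(X ≤ 8) = F(8) = 0.758548

(d) Range probability:
P(4 ≤ X ≤ 8) = P(X ≤ 8) - P(X ≤ 3)
                   = F(8) - F(3)
                   = 0.758548 - 0.094571
                   = 0.663977

This means approximately 66.4% of outcomes fall in the interval [4, 8].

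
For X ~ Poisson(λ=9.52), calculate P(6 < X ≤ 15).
0.802567

We have X ~ Poisson(λ=9.52).

To find P(6 < X ≤ 15), we use:
P(6 < X ≤ 15) = P(X ≤ 15) - P(X ≤ 6)
                 = F(15) - F(6)
                 = 0.965994 - 0.163426
                 = 0.802567

So there's approximately a 80.3% chance that X falls in this range.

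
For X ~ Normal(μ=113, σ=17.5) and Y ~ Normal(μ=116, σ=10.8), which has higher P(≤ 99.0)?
X has higher probability (P(X ≤ 99.0) = 0.2119 > P(Y ≤ 99.0) = 0.0577)

Compute P(≤ 99.0) for each distribution:

X ~ Normal(μ=113, σ=17.5):
P(X ≤ 99.0) = 0.2119

Y ~ Normal(μ=116, σ=10.8):
P(Y ≤ 99.0) = 0.0577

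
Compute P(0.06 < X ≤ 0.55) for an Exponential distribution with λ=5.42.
0.671641

We have X ~ Exponential(λ=5.42).

To find P(0.06 < X ≤ 0.55), we use:
P(0.06 < X ≤ 0.55) = P(X ≤ 0.55) - P(X ≤ 0.06)
                 = F(0.55) - F(0.06)
                 = 0.949258 - 0.277617
                 = 0.671641

So there's approximately a 67.2% chance that X falls in this range.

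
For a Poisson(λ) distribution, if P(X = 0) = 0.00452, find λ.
λ = 5.3992

For a Poisson(λ) distribution, the PMF at 0 is:
P(X = 0) = λ^0 e^(-λ) / 0! = e^(-λ)

Given P(X = 0) = 0.00452:
e^(-λ) = 0.00452
-λ = ln(0.00452)
λ = -ln(0.00452) = 5.3992

Verification: e^(-5.3992) = 0.00452 ✓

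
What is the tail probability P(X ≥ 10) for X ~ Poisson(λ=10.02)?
0.544570

We have X ~ Poisson(λ=10.02).

For discrete distributions, P(X ≥ 10) = 1 - P(X ≤ 9).

P(X ≤ 9) = 0.455430
P(X ≥ 10) = 1 - 0.455430 = 0.544570

So there's approximately a 54.5% chance that X is at least 10.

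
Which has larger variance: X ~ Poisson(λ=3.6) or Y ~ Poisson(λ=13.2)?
Y has larger variance (13.2000 > 3.6000)

Compute the variance for each distribution:

X ~ Poisson(λ=3.6):
Var(X) = 3.6000

Y ~ Poisson(λ=13.2):
Var(Y) = 13.2000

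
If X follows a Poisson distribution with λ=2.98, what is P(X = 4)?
0.166900

We have X ~ Poisson(λ=2.98).

For a Poisson distribution, the PMF gives us the probability of each outcome.

Using the PMF formula:
P(X = 4) = 0.166900

Rounded to 4 decimal places: 0.1669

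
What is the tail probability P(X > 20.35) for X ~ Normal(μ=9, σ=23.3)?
0.313085

We have X ~ Normal(μ=9, σ=23.3).

P(X > 20.35) = 1 - P(X ≤ 20.35)
                = 1 - F(20.35)
                = 1 - 0.686915
                = 0.313085

So there's approximately a 31.3% chance that X exceeds 20.35.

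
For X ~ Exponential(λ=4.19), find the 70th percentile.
0.2873

We have X ~ Exponential(λ=4.19).

We want to find x such that P(X ≤ x) = 0.7.

This is the 70th percentile, which means 70% of values fall below this point.

Using the inverse CDF (quantile function):
x = F⁻¹(0.7) = 0.2873

Verification: P(X ≤ 0.2873) = 0.7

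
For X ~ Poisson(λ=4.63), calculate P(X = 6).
0.133466

We have X ~ Poisson(λ=4.63).

For a Poisson distribution, the PMF gives us the probability of each outcome.

Using the PMF formula:
P(X = 6) = 0.133466

Rounded to 4 decimal places: 0.1335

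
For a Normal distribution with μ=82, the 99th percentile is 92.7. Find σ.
σ = 4.5995

For X ~ Normal(μ, σ), the p-th percentile satisfies x = μ + z_p × σ,
where z_p = Φ⁻¹(p) is the standard normal quantile.

Step 1: z_{0.99} = Φ⁻¹(0.99) = 2.3263

Step 2: Solve for σ:
92.7 = 82 + 2.3263 × σ
σ = (92.7 - 82) / 2.3263
σ = 10.70 / 2.3263
σ = 4.5995

Verification: μ + z × σ = 82 + 2.3263 × 4.5995 = 92.70 ✓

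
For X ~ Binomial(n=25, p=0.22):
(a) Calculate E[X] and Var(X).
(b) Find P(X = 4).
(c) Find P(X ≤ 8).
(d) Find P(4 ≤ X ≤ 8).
(a) E[X] = 5.5000, Var(X) = 4.2900
(b) P(X = 4) = 0.160608
(c) P(X ≤ 8) = 0.921154
(d) P(4 ≤ X ≤ 8) = 0.753590

We have X ~ Binomial(n=25, p=0.22).

(a) Moments:
E[X] = 5.5000
Var(X) = 4.2900
σ = √Var(X) = 2.0712

(b) Point probability using PMF:
P(X = 4) = 0.160608

(c) Cumulative probability using CDF:
P(X ≤ 8) = F(8) = 0.921154

(d) Range probability:
P(4 ≤ X ≤ 8) = P(X ≤ 8) - P(X ≤ 3)
                   = F(8) - F(3)
                   = 0.921154 - 0.167563
                   = 0.753590

This means approximately 75.4% of outcomes fall in the interval [4, 8].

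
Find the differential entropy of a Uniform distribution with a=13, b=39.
3.2581 nats

We have X ~ Uniform(a=13, b=39).

The differential entropy measures the uncertainty or information content of the distribution.

For a Uniform distribution with a=13, b=39:
h(X) = 3.2581 nats

(In bits, this would be 4.7004 bits.)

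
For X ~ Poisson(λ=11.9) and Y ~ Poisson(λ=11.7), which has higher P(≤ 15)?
Y has higher probability (P(Y ≤ 15) = 0.8653 > P(X ≤ 15) = 0.8516)

Compute P(≤ 15) for each distribution:

X ~ Poisson(λ=11.9):
P(X ≤ 15) = 0.8516

Y ~ Poisson(λ=11.7):
P(Y ≤ 15) = 0.8653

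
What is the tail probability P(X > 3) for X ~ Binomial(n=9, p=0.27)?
0.205019

We have X ~ Binomial(n=9, p=0.27).

P(X > 3) = 1 - P(X ≤ 3)
                = 1 - F(3)
                = 1 - 0.794981
                = 0.205019

So there's approximately a 20.5% chance that X exceeds 3.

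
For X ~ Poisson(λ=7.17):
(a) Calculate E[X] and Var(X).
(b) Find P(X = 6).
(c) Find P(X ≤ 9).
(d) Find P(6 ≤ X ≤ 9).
(a) E[X] = 7.1700, Var(X) = 7.1700
(b) P(X = 6) = 0.145175
(c) P(X ≤ 9) = 0.812847
(d) P(6 ≤ X ≤ 9) = 0.533322

We have X ~ Poisson(λ=7.17).

(a) Moments:
E[X] = 7.1700
Var(X) = 7.1700
σ = √Var(X) = 2.6777

(b) Point probability using PMF:
P(X = 6) = 0.145175

(c) Cumulative probability using CDF:
P(X ≤ 9) = F(9) = 0.812847

(d) Range probability:
P(6 ≤ X ≤ 9) = P(X ≤ 9) - P(X ≤ 5)
                   = F(9) - F(5)
                   = 0.812847 - 0.279525
                   = 0.533322

This means approximately 53.3% of outcomes fall in the interval [6, 9].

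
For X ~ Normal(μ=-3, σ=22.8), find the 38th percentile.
-9.9650

We have X ~ Normal(μ=-3, σ=22.8).

We want to find x such that P(X ≤ x) = 0.38.

This is the 38th percentile, which means 38% of values fall below this point.

Using the inverse CDF (quantile function):
x = F⁻¹(0.38) = -9.9650

Verification: P(X ≤ -9.9650) = 0.38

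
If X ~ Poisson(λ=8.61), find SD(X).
2.9343

We have X ~ Poisson(λ=8.61).

For a Poisson distribution with λ=8.61:
σ = √Var(X) = 2.9343

The standard deviation is the square root of the variance.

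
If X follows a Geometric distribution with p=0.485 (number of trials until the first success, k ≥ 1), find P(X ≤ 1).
0.485000

We have X ~ Geometric(p=0.485) (number of trials until the first success, k ≥ 1).

The CDF gives us P(X ≤ k).

Using the CDF:
P(X ≤ 1) = 0.485000

This means there's approximately a 48.5% chance that X is at most 1.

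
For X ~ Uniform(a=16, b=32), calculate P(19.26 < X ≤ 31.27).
0.750625

We have X ~ Uniform(a=16, b=32).

To find P(19.26 < X ≤ 31.27), we use:
P(19.26 < X ≤ 31.27) = P(X ≤ 31.27) - P(X ≤ 19.26)
                 = F(31.27) - F(19.26)
                 = 0.954375 - 0.203750
                 = 0.750625

So there's approximately a 75.1% chance that X falls in this range.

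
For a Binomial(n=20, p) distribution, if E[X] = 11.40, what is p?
p = 0.57

For a Binomial(n, p) distribution:
E[X] = n × p

Given n = 20 and E[X] = 11.40:
11.40 = 20 × p
p = 11.40 / 20 = 0.57

Verification: Binomial(20, 0.57) has E[X] = 11.40 ✓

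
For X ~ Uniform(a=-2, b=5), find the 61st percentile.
2.2700

We have X ~ Uniform(a=-2, b=5).

We want to find x such that P(X ≤ x) = 0.61.

This is the 61st percentile, which means 61% of values fall below this point.

Using the inverse CDF (quantile function):
x = F⁻¹(0.61) = 2.2700

Verification: P(X ≤ 2.2700) = 0.61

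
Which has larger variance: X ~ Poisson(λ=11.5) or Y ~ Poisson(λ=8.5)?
X has larger variance (11.5000 > 8.5000)

Compute the variance for each distribution:

X ~ Poisson(λ=11.5):
Var(X) = 11.5000

Y ~ Poisson(λ=8.5):
Var(Y) = 8.5000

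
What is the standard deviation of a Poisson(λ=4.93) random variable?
2.2204

We have X ~ Poisson(λ=4.93).

For a Poisson distribution with λ=4.93:
σ = √Var(X) = 2.2204

The standard deviation is the square root of the variance.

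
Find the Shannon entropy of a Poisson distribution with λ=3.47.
2.0105 nats

We have X ~ Poisson(λ=3.47).

The Shannon entropy measures the uncertainty or information content of the distribution.

For a Poisson distribution with λ=3.47:
H(X) = 2.0105 nats

(In bits, this would be 2.9006 bits.)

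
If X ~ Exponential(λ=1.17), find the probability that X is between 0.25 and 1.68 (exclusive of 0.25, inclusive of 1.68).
0.606323

We have X ~ Exponential(λ=1.17).

To find P(0.25 < X ≤ 1.68), we use:
P(0.25 < X ≤ 1.68) = P(X ≤ 1.68) - P(X ≤ 0.25)
                 = F(1.68) - F(0.25)
                 = 0.859928 - 0.253605
                 = 0.606323

So there's approximately a 60.6% chance that X falls in this range.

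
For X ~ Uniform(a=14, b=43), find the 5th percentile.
15.4500

We have X ~ Uniform(a=14, b=43).

We want to find x such that P(X ≤ x) = 0.05.

This is the 5th percentile, which means 5% of values fall below this point.

Using the inverse CDF (quantile function):
x = F⁻¹(0.05) = 15.4500

Verification: P(X ≤ 15.4500) = 0.05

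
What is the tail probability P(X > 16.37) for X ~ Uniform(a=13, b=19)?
0.438333

We have X ~ Uniform(a=13, b=19).

P(X > 16.37) = 1 - P(X ≤ 16.37)
                = 1 - F(16.37)
                = 1 - 0.561667
                = 0.438333

So there's approximately a 43.8% chance that X exceeds 16.37.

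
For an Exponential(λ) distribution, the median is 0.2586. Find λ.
λ = 2.6804

For X ~ Exponential(λ), the CDF is F(x) = 1 - e^(-λx).
The median m satisfies F(m) = 0.5:
1 - e^(-λm) = 0.5
e^(-λm) = 0.5
λm = ln(2)
m = ln(2) / λ

Given m = 0.2586:
λ = ln(2) / 0.2586 = 0.693147 / 0.2586 = 2.6804

Verification: ln(2) / 2.6804 = 0.2586 ✓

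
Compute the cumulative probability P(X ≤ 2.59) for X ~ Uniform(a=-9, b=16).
0.463600

We have X ~ Uniform(a=-9, b=16).

The CDF gives us P(X ≤ k).

Using the CDF:
P(X ≤ 2.59) = 0.463600

This means there's approximately a 46.4% chance that X is at most 2.59.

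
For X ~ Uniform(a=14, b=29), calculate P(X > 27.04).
0.130667

We have X ~ Uniform(a=14, b=29).

P(X > 27.04) = 1 - P(X ≤ 27.04)
                = 1 - F(27.04)
                = 1 - 0.869333
                = 0.130667

So there's approximately a 13.1% chance that X exceeds 27.04.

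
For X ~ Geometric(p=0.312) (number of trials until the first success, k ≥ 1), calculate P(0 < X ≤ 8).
0.949800

We have X ~ Geometric(p=0.312) (number of trials until the first success, k ≥ 1).

To find P(0 < X ≤ 8), we use:
P(0 < X ≤ 8) = P(X ≤ 8) - P(X ≤ 0)
                 = F(8) - F(0)
                 = 0.949800 - 0.000000
                 = 0.949800

So there's approximately a 95.0% chance that X falls in this range.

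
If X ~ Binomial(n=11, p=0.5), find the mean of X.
5.5000

We have X ~ Binomial(n=11, p=0.5).

For a Binomial distribution with n=11, p=0.5:
E[X] = 5.5000

This is the expected (average) value of X.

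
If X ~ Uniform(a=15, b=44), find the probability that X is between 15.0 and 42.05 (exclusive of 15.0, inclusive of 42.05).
0.932759

We have X ~ Uniform(a=15, b=44).

To find P(15.0 < X ≤ 42.05), we use:
P(15.0 < X ≤ 42.05) = P(X ≤ 42.05) - P(X ≤ 15.0)
                 = F(42.05) - F(15.0)
                 = 0.932759 - 0.000000
                 = 0.932759

So there's approximately a 93.3% chance that X falls in this range.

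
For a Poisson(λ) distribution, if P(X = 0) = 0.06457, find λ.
λ = 2.7400

For a Poisson(λ) distribution, the PMF at 0 is:
P(X = 0) = λ^0 e^(-λ) / 0! = e^(-λ)

Given P(X = 0) = 0.06457:
e^(-λ) = 0.06457
-λ = ln(0.06457)
λ = -ln(0.06457) = 2.7400

Verification: e^(-2.7400) = 0.06457 ✓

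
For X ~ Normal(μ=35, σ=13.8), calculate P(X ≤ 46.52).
0.798080

We have X ~ Normal(μ=35, σ=13.8).

The CDF gives us P(X ≤ k).

Using the CDF:
P(X ≤ 46.52) = 0.798080

This means there's approximately a 79.8% chance that X is at most 46.52.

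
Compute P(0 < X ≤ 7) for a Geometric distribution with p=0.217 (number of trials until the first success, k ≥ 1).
0.819560

We have X ~ Geometric(p=0.217) (number of trials until the first success, k ≥ 1).

To find P(0 < X ≤ 7), we use:
P(0 < X ≤ 7) = P(X ≤ 7) - P(X ≤ 0)
                 = F(7) - F(0)
                 = 0.819560 - 0.000000
                 = 0.819560

So there's approximately a 82.0% chance that X falls in this range.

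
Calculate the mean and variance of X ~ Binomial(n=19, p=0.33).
E[X] = 6.2700, Var(X) = 4.2009

We have X ~ Binomial(n=19, p=0.33).

For a Binomial distribution with n=19, p=0.33:

Expected value:
E[X] = 6.2700

Variance:
Var(X) = 4.2009

Standard deviation:
σ = √Var(X) = 2.0496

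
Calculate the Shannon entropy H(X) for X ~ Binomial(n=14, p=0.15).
1.6723 nats

We have X ~ Binomial(n=14, p=0.15).

The Shannon entropy measures the uncertainty or information content of the distribution.

For a Binomial distribution with n=14, p=0.15:
H(X) = 1.6723 nats

(In bits, this would be 2.4126 bits.)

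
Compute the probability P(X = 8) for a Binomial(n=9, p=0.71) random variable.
0.168542

We have X ~ Binomial(n=9, p=0.71).

For a Binomial distribution, the PMF gives us the probability of each outcome.

Using the PMF formula:
P(X = 8) = 0.168542

Rounded to 4 decimal places: 0.1685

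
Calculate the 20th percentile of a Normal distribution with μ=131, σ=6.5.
125.5295

We have X ~ Normal(μ=131, σ=6.5).

We want to find x such that P(X ≤ x) = 0.2.

This is the 20th percentile, which means 20% of values fall below this point.

Using the inverse CDF (quantile function):
x = F⁻¹(0.2) = 125.5295

Verification: P(X ≤ 125.5295) = 0.2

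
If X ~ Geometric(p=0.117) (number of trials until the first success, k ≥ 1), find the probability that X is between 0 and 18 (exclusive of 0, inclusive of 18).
0.893514

We have X ~ Geometric(p=0.117) (number of trials until the first success, k ≥ 1).

To find P(0 < X ≤ 18), we use:
P(0 < X ≤ 18) = P(X ≤ 18) - P(X ≤ 0)
                 = F(18) - F(0)
                 = 0.893514 - 0.000000
                 = 0.893514

So there's approximately a 89.4% chance that X falls in this range.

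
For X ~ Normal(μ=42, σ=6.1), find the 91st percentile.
50.1786

We have X ~ Normal(μ=42, σ=6.1).

We want to find x such that P(X ≤ x) = 0.91.

This is the 91st percentile, which means 91% of values fall below this point.

Using the inverse CDF (quantile function):
x = F⁻¹(0.91) = 50.1786

Verification: P(X ≤ 50.1786) = 0.91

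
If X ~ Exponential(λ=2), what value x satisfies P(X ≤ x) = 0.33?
0.2002

We have X ~ Exponential(λ=2).

We want to find x such that P(X ≤ x) = 0.33.

This is the 33rd percentile, which means 33% of values fall below this point.

Using the inverse CDF (quantile function):
x = F⁻¹(0.33) = 0.2002

Verification: P(X ≤ 0.2002) = 0.33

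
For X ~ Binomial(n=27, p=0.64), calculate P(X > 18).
0.318030

We have X ~ Binomial(n=27, p=0.64).

P(X > 18) = 1 - P(X ≤ 18)
                = 1 - F(18)
                = 1 - 0.681970
                = 0.318030

So there's approximately a 31.8% chance that X exceeds 18.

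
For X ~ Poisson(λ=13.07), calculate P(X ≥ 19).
0.072650

We have X ~ Poisson(λ=13.07).

For discrete distributions, P(X ≥ 19) = 1 - P(X ≤ 18).

P(X ≤ 18) = 0.927350
P(X ≥ 19) = 1 - 0.927350 = 0.072650

So there's approximately a 7.3% chance that X is at least 19.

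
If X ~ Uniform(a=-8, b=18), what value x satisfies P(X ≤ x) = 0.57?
6.8200

We have X ~ Uniform(a=-8, b=18).

We want to find x such that P(X ≤ x) = 0.57.

This is the 57th percentile, which means 57% of values fall below this point.

Using the inverse CDF (quantile function):
x = F⁻¹(0.57) = 6.8200

Verification: P(X ≤ 6.8200) = 0.57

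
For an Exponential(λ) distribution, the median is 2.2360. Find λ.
λ = 0.3100

For X ~ Exponential(λ), the CDF is F(x) = 1 - e^(-λx).
The median m satisfies F(m) = 0.5:
1 - e^(-λm) = 0.5
e^(-λm) = 0.5
λm = ln(2)
m = ln(2) / λ

Given m = 2.2360:
λ = ln(2) / 2.2360 = 0.693147 / 2.2360 = 0.3100

Verification: ln(2) / 0.3100 = 2.2360 ✓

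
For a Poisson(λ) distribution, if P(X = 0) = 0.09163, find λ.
λ = 2.3900

For a Poisson(λ) distribution, the PMF at 0 is:
P(X = 0) = λ^0 e^(-λ) / 0! = e^(-λ)

Given P(X = 0) = 0.09163:
e^(-λ) = 0.09163
-λ = ln(0.09163)
λ = -ln(0.09163) = 2.3900

Verification: e^(-2.3900) = 0.09163 ✓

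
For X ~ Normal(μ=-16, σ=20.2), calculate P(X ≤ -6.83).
0.675071

We have X ~ Normal(μ=-16, σ=20.2).

The CDF gives us P(X ≤ k).

Using the CDF:
P(X ≤ -6.83) = 0.675071

This means there's approximately a 67.5% chance that X is at most -6.83.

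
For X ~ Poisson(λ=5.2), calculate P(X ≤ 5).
0.580913

We have X ~ Poisson(λ=5.2).

The CDF gives us P(X ≤ k).

Using the CDF:
P(X ≤ 5) = 0.580913

This means there's approximately a 58.1% chance that X is at most 5.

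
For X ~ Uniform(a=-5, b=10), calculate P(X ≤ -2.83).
0.144667

We have X ~ Uniform(a=-5, b=10).

The CDF gives us P(X ≤ k).

Using the CDF:
P(X ≤ -2.83) = 0.144667

This means there's approximately a 14.5% chance that X is at most -2.83.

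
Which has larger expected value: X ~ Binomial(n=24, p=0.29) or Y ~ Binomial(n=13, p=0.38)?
X has larger mean (6.9600 > 4.9400)

Compute the expected value for each distribution:

X ~ Binomial(n=24, p=0.29):
E[X] = 6.9600

Y ~ Binomial(n=13, p=0.38):
E[Y] = 4.9400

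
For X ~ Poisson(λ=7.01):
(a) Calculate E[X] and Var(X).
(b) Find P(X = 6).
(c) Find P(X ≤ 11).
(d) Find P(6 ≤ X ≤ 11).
(a) E[X] = 7.0100, Var(X) = 7.0100
(b) P(X = 6) = 0.148789
(c) P(X ≤ 11) = 0.946197
(d) P(6 ≤ X ≤ 11) = 0.646764

We have X ~ Poisson(λ=7.01).

(a) Moments:
E[X] = 7.0100
Var(X) = 7.0100
σ = √Var(X) = 2.6476

(b) Point probability using PMF:
P(X = 6) = 0.148789

(c) Cumulative probability using CDF:
P(X ≤ 11) = F(11) = 0.946197

(d) Range probability:
P(6 ≤ X ≤ 11) = P(X ≤ 11) - P(X ≤ 5)
                   = F(11) - F(5)
                   = 0.946197 - 0.299433
                   = 0.646764

This means approximately 64.7% of outcomes fall in the interval [6, 11].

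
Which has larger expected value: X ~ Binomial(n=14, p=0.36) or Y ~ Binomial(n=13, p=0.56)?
Y has larger mean (7.2800 > 5.0400)

Compute the expected value for each distribution:

X ~ Binomial(n=14, p=0.36):
E[X] = 5.0400

Y ~ Binomial(n=13, p=0.56):
E[Y] = 7.2800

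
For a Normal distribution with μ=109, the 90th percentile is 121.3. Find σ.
σ = 9.5977

For X ~ Normal(μ, σ), the p-th percentile satisfies x = μ + z_p × σ,
where z_p = Φ⁻¹(p) is the standard normal quantile.

Step 1: z_{0.9} = Φ⁻¹(0.9) = 1.2816

Step 2: Solve for σ:
121.3 = 109 + 1.2816 × σ
σ = (121.3 - 109) / 1.2816
σ = 12.30 / 1.2816
σ = 9.5977

Verification: μ + z × σ = 109 + 1.2816 × 9.5977 = 121.30 ✓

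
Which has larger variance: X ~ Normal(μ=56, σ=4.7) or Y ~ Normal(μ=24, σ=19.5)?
Y has larger variance (380.2500 > 22.0900)

Compute the variance for each distribution:

X ~ Normal(μ=56, σ=4.7):
Var(X) = 22.0900

Y ~ Normal(μ=24, σ=19.5):
Var(Y) = 380.2500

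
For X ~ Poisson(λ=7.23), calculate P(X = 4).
0.082488

We have X ~ Poisson(λ=7.23).

For a Poisson distribution, the PMF gives us the probability of each outcome.

Using the PMF formula:
P(X = 4) = 0.082488

Rounded to 4 decimal places: 0.0825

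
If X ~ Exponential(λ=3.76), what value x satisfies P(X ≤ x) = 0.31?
0.0987

We have X ~ Exponential(λ=3.76).

We want to find x such that P(X ≤ x) = 0.31.

This is the 31st percentile, which means 31% of values fall below this point.

Using the inverse CDF (quantile function):
x = F⁻¹(0.31) = 0.0987

Verification: P(X ≤ 0.0987) = 0.31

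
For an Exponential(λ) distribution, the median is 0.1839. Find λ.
λ = 3.7692

For X ~ Exponential(λ), the CDF is F(x) = 1 - e^(-λx).
The median m satisfies F(m) = 0.5:
1 - e^(-λm) = 0.5
e^(-λm) = 0.5
λm = ln(2)
m = ln(2) / λ

Given m = 0.1839:
λ = ln(2) / 0.1839 = 0.693147 / 0.1839 = 3.7692

Verification: ln(2) / 3.7692 = 0.1839 ✓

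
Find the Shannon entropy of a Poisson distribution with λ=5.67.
2.2700 nats

We have X ~ Poisson(λ=5.67).

The Shannon entropy measures the uncertainty or information content of the distribution.

For a Poisson distribution with λ=5.67:
H(X) = 2.2700 nats

(In bits, this would be 3.2749 bits.)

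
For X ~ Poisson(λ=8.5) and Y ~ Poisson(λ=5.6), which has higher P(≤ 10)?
Y has higher probability (P(Y ≤ 10) = 0.9718 > P(X ≤ 10) = 0.7634)

Compute P(≤ 10) for each distribution:

X ~ Poisson(λ=8.5):
P(X ≤ 10) = 0.7634

Y ~ Poisson(λ=5.6):
P(Y ≤ 10) = 0.9718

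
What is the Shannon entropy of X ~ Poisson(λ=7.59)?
2.4205 nats

We have X ~ Poisson(λ=7.59).

The Shannon entropy measures the uncertainty or information content of the distribution.

For a Poisson distribution with λ=7.59:
H(X) = 2.4205 nats

(In bits, this would be 3.4920 bits.)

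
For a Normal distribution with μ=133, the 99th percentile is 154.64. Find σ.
σ = 9.3021

For X ~ Normal(μ, σ), the p-th percentile satisfies x = μ + z_p × σ,
where z_p = Φ⁻¹(p) is the standard normal quantile.

Step 1: z_{0.99} = Φ⁻¹(0.99) = 2.3263

Step 2: Solve for σ:
154.64 = 133 + 2.3263 × σ
σ = (154.64 - 133) / 2.3263
σ = 21.64 / 2.3263
σ = 9.3021

Verification: μ + z × σ = 133 + 2.3263 × 9.3021 = 154.64 ✓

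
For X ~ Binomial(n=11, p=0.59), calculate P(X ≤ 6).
0.494797

We have X ~ Binomial(n=11, p=0.59).

The CDF gives us P(X ≤ k).

Using the CDF:
P(X ≤ 6) = 0.494797

This means there's approximately a 49.5% chance that X is at most 6.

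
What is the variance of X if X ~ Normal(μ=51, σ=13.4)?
179.5600

We have X ~ Normal(μ=51, σ=13.4).

For a Normal distribution with μ=51, σ=13.4:
Var(X) = 179.5600

The variance measures the spread of the distribution around the mean.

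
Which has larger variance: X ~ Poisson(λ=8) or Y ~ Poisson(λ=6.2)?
X has larger variance (8.0000 > 6.2000)

Compute the variance for each distribution:

X ~ Poisson(λ=8):
Var(X) = 8.0000

Y ~ Poisson(λ=6.2):
Var(Y) = 6.2000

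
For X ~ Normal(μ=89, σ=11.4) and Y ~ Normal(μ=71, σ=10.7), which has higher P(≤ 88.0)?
Y has higher probability (P(Y ≤ 88.0) = 0.9439 > P(X ≤ 88.0) = 0.4650)

Compute P(≤ 88.0) for each distribution:

X ~ Normal(μ=89, σ=11.4):
P(X ≤ 88.0) = 0.4650

Y ~ Normal(μ=71, σ=10.7):
P(Y ≤ 88.0) = 0.9439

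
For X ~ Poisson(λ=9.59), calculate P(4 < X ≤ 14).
0.898124

We have X ~ Poisson(λ=9.59).

To find P(4 < X ≤ 14), we use:
P(4 < X ≤ 14) = P(X ≤ 14) - P(X ≤ 4)
                 = F(14) - F(4)
                 = 0.936159 - 0.038035
                 = 0.898124

So there's approximately a 89.8% chance that X falls in this range.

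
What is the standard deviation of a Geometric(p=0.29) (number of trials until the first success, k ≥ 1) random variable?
2.9056

We have X ~ Geometric(p=0.29) (number of trials until the first success, k ≥ 1).

For a Geometric distribution with p=0.29 (number of trials until the first success, k ≥ 1):
σ = √Var(X) = 2.9056

The standard deviation is the square root of the variance.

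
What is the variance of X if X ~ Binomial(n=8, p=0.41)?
1.9352

We have X ~ Binomial(n=8, p=0.41).

For a Binomial distribution with n=8, p=0.41:
Var(X) = 1.9352

The variance measures the spread of the distribution around the mean.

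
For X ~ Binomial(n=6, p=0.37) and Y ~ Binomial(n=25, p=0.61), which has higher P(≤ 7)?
X has higher probability (P(X ≤ 7) = 1.0000 > P(Y ≤ 7) = 0.0008)

Compute P(≤ 7) for each distribution:

X ~ Binomial(n=6, p=0.37):
P(X ≤ 7) = 1.0000

Y ~ Binomial(n=25, p=0.61):
P(Y ≤ 7) = 0.0008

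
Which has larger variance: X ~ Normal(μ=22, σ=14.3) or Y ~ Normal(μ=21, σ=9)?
X has larger variance (204.4900 > 81.0000)

Compute the variance for each distribution:

X ~ Normal(μ=22, σ=14.3):
Var(X) = 204.4900

Y ~ Normal(μ=21, σ=9):
Var(Y) = 81.0000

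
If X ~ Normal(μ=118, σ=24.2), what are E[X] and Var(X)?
E[X] = 118.0000, Var(X) = 585.6400

We have X ~ Normal(μ=118, σ=24.2).

For a Normal distribution with μ=118, σ=24.2:

Expected value:
E[X] = 118.0000

Variance:
Var(X) = 585.6400

Standard deviation:
σ = √Var(X) = 24.2000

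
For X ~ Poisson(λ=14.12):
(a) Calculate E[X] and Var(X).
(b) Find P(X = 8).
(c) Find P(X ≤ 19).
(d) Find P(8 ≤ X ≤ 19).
(a) E[X] = 14.1200, Var(X) = 14.1200
(b) P(X = 8) = 0.028901
(c) P(X ≤ 19) = 0.918487
(d) P(8 ≤ X ≤ 19) = 0.888893

We have X ~ Poisson(λ=14.12).

(a) Moments:
E[X] = 14.1200
Var(X) = 14.1200
σ = √Var(X) = 3.7577

(b) Point probability using PMF:
P(X = 8) = 0.028901

(c) Cumulative probability using CDF:
P(X ≤ 19) = F(19) = 0.918487

(d) Range probability:
P(8 ≤ X ≤ 19) = P(X ≤ 19) - P(X ≤ 7)
                   = F(19) - F(7)
                   = 0.918487 - 0.029594
                   = 0.888893

This means approximately 88.9% of outcomes fall in the interval [8, 19].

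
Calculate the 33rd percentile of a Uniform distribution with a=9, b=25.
14.2800

We have X ~ Uniform(a=9, b=25).

We want to find x such that P(X ≤ x) = 0.33.

This is the 33rd percentile, which means 33% of values fall below this point.

Using the inverse CDF (quantile function):
x = F⁻¹(0.33) = 14.2800

Verification: P(X ≤ 14.2800) = 0.33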